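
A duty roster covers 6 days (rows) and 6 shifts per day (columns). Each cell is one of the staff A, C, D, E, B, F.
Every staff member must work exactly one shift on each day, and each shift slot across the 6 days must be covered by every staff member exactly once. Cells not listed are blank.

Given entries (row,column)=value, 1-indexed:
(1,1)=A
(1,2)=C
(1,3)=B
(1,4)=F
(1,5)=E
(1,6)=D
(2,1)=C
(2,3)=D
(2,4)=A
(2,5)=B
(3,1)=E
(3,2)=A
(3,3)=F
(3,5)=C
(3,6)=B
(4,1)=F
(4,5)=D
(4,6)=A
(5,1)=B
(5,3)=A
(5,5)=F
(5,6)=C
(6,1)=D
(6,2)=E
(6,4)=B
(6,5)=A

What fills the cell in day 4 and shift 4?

C

Day 2, shift 2: day 2 has {A, C, D, B} and shift 2 has {A, C, E}, leaving only F.
Day 2, shift 6: day 2 has {A, C, D, B, F} and shift 6 has {A, C, D, B}, leaving only E.
Day 3, shift 4: day 3 has {A, C, E, B, F} and shift 4 has {A, B, F}, leaving only D.
Day 4, shift 2: day 4 has {A, D, F} and shift 2 has {A, C, E, F}, leaving only B.
Day 5, shift 2: day 5 has {A, C, B, F} and shift 2 has {A, C, E, B, F}, leaving only D.
Day 5, shift 4: day 5 has {A, C, D, B, F} and shift 4 has {A, D, B, F}, leaving only E.
Day 4 already has {A, D, B, F} and shift 4 already has {A, D, E, B, F}, so day 4, shift 4 must be C.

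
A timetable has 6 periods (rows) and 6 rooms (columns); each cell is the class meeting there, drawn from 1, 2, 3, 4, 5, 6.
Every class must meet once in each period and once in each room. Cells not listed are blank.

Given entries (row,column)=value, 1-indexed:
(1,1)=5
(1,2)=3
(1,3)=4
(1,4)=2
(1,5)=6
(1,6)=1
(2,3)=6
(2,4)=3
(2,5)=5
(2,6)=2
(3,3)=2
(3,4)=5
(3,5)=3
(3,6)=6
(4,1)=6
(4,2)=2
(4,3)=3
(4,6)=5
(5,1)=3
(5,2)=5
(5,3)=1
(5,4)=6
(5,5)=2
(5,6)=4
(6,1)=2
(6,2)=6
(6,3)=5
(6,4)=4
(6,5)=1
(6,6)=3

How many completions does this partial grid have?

2

Period 2, room 1: eliminating its period and room leaves {1, 4}.
Period 2, room 2: eliminating its period and room leaves {1, 4}.
Period 3, room 1: eliminating its period and room leaves {1, 4}.
Period 3, room 2: eliminating its period and room leaves {1, 4}.
Period 4, room 4: eliminating its period and room leaves {1}.
Period 4, room 5: eliminating its period and room leaves {4}.
Enumerating the assignments across these blanks that avoid any period or room repeat gives 2 completions.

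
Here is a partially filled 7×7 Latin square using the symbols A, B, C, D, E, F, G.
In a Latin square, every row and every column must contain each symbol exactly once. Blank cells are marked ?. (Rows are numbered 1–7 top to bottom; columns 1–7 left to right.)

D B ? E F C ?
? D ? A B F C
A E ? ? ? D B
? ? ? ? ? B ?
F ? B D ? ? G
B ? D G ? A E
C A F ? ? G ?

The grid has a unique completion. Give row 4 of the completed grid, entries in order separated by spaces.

E G A C D B F

Row 1, column 7: row 1 has {B, C, D, E, F} and column 7 has {B, C, E, G}, leaving only A.
Row 1, column 3: row 1 has {A, B, C, D, E, F} and column 3 has {B, D, F}, leaving only G.
Row 2, column 3: row 2 has {A, B, C, D, F} and column 3 has {B, D, F, G}, leaving only E.
Row 2, column 1: row 2 has {A, B, C, D, E, F} and column 1 has {A, B, C, D, F}, leaving only G.
Row 4, column 1: row 4 has {B} and column 1 has {A, B, C, D, F, G}, leaving only E.
Row 3, column 3: row 3 has {A, B, D, E} and column 3 has {B, D, E, F, G}, leaving only C.
Row 4, column 3: row 4 has {B, E} and column 3 has {B, C, D, E, F, G}, leaving only A.
Row 3, column 4: row 3 has {A, B, C, D, E} and column 4 has {A, D, E, G}, leaving only F.
Row 4, column 4: row 4 has {A, B, E} and column 4 has {A, D, E, F, G}, leaving only C.
Row 3, column 5: row 3 has {A, B, C, D, E, F} and column 5 has {B, F}, leaving only G.
Row 4, column 5: row 4 has {A, B, C, E} and column 5 has {B, F, G}, leaving only D.
Row 4, column 7: row 4 has {A, B, C, D, E} and column 7 has {A, B, C, E, G}, leaving only F.
Row 4, column 2: row 4 has {A, B, C, D, E, F} and column 2 has {A, B, D, E}, leaving only G.
So row 4 reads: E G A C D B F.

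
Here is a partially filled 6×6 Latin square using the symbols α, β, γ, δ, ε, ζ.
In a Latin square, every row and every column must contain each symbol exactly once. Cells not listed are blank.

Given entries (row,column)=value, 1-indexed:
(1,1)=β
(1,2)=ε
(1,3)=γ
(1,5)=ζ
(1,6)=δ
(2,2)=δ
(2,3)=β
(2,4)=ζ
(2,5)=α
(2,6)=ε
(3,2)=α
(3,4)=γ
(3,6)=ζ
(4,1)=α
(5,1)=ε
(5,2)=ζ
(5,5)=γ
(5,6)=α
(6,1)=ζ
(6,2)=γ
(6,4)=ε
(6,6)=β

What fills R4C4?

Row 1, column 4: row 1 has {β, γ, δ, ε, ζ} and column 4 has {γ, ε, ζ}, leaving only α.
Row 2, column 1: row 2 has {α, β, δ, ε, ζ} and column 1 has {α, β, ε, ζ}, leaving only γ.
Row 3, column 1: row 3 has {α, γ, ζ} and column 1 has {α, β, γ, ε, ζ}, leaving only δ.
Row 3, column 3: row 3 has {α, γ, δ, ζ} and column 3 has {β, γ}, leaving only ε.
Row 3, column 5: row 3 has {α, γ, δ, ε, ζ} and column 5 has {α, γ, ζ}, leaving only β.
Row 4, column 2: row 4 has {α} and column 2 has {α, γ, δ, ε, ζ}, leaving only β.
Row 4 already has {α, β} and column 4 already has {α, γ, ε, ζ}, so row 4, column 4 must be δ.

δ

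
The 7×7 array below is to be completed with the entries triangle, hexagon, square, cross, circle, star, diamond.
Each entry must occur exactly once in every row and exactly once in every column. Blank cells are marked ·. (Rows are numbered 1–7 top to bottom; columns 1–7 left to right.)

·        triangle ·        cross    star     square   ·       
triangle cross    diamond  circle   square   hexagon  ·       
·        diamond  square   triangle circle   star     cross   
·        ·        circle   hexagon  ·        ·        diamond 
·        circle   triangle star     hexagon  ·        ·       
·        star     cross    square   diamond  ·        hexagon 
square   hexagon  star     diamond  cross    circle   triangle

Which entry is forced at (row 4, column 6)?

Row 1, column 3: row 1 has {triangle, square, cross, star} and column 3 has {triangle, square, cross, circle, star, diamond}, leaving only hexagon.
Row 1, column 7: row 1 has {triangle, hexagon, square, cross, star} and column 7 has {triangle, hexagon, cross, diamond}, leaving only circle.
Row 1, column 1: row 1 has {triangle, hexagon, square, cross, circle, star} and column 1 has {triangle, square}, leaving only diamond.
Row 2, column 7: row 2 has {triangle, hexagon, square, cross, circle, diamond} and column 7 has {triangle, hexagon, cross, circle, diamond}, leaving only star.
Row 3, column 1: row 3 has {triangle, square, cross, circle, star, diamond} and column 1 has {triangle, square, diamond}, leaving only hexagon.
Row 4, column 2: row 4 has {hexagon, circle, diamond} and column 2 has {triangle, hexagon, cross, circle, star, diamond}, leaving only square.
Row 4, column 5: row 4 has {hexagon, square, circle, diamond} and column 5 has {hexagon, square, cross, circle, star, diamond}, leaving only triangle.
Row 4 already has {triangle, hexagon, square, circle, diamond} and column 6 already has {hexagon, square, circle, star}, so row 4, column 6 must be cross.

cross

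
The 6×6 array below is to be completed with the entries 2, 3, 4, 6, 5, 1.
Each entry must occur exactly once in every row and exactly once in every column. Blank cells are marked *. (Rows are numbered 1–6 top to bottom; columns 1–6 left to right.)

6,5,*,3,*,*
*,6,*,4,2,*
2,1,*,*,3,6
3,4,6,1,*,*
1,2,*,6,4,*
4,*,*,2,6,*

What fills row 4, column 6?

Row 1, column 5: row 1 has {3, 6, 5} and column 5 has {2, 3, 4, 6}, leaving only 1.
Row 2, column 1: row 2 has {2, 4, 6} and column 1 has {2, 3, 4, 6, 1}, leaving only 5.
Row 3, column 4: row 3 has {2, 3, 6, 1} and column 4 has {2, 3, 4, 6, 1}, leaving only 5.
Row 3, column 3: row 3 has {2, 3, 6, 5, 1} and column 3 has {6}, leaving only 4.
Row 1, column 3: row 1 has {3, 6, 5, 1} and column 3 has {4, 6}, leaving only 2.
Row 1, column 6: row 1 has {2, 3, 6, 5, 1} and column 6 has {6}, leaving only 4.
Row 4, column 5: row 4 has {3, 4, 6, 1} and column 5 has {2, 3, 4, 6, 1}, leaving only 5.
Row 4 already has {3, 4, 6, 5, 1} and column 6 already has {4, 6}, so row 4, column 6 must be 2.

2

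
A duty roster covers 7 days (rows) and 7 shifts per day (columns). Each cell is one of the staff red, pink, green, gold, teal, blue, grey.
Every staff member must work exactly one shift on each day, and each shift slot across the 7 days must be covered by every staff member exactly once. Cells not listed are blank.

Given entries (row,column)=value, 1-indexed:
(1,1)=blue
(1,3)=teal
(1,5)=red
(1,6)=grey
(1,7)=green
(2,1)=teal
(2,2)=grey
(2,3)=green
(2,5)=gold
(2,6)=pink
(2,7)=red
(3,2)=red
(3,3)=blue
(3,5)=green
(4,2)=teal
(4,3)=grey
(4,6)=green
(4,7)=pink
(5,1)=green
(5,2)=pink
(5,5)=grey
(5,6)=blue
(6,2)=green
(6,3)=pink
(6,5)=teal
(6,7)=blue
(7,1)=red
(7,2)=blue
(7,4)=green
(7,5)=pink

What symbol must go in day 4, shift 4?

red

Day 1, shift 2: day 1 has {red, green, teal, blue, grey} and shift 2 has {red, pink, green, teal, blue, grey}, leaving only gold.
Day 1, shift 4: day 1 has {red, green, gold, teal, blue, grey} and shift 4 has {green}, leaving only pink.
Day 2, shift 4: day 2 has {red, pink, green, gold, teal, grey} and shift 4 has {pink, green}, leaving only blue.
Day 4, shift 1: day 4 has {pink, green, teal, grey} and shift 1 has {red, green, teal, blue}, leaving only gold.
Day 4 already has {pink, green, gold, teal, grey} and shift 4 already has {pink, green, blue}, so day 4, shift 4 must be red.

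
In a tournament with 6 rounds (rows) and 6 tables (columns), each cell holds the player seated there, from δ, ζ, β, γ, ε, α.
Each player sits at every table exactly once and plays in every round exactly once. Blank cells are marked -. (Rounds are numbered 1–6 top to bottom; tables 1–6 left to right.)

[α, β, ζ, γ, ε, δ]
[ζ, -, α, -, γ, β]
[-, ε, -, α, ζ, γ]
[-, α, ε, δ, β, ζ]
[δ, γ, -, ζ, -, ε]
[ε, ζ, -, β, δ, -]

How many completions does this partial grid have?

1

Round 2, table 2: eliminating its round and table leaves {δ}.
Round 2, table 4: eliminating its round and table leaves {ε}.
Round 3, table 1: eliminating its round and table leaves {β}.
Round 3, table 3: eliminating its round and table leaves {δ, β}.
Round 4, table 1: eliminating its round and table leaves {γ}.
Round 5, table 3: eliminating its round and table leaves {β}.
Round 5, table 5: eliminating its round and table leaves {α}.
Round 6, table 3: eliminating its round and table leaves {γ}.
Round 6, table 6: eliminating its round and table leaves {α}.
Only one assignment across all blanks avoids any round or table repeat, giving 1 completion.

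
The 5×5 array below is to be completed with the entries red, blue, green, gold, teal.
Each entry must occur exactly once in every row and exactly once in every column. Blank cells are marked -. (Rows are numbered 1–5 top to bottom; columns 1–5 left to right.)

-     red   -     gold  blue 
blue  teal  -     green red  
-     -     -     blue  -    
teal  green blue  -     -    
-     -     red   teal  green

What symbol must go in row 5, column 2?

blue

Row 1, column 1: row 1 has {red, blue, gold} and column 1 has {blue, teal}, leaving only green.
Row 1, column 3: row 1 has {red, blue, green, gold} and column 3 has {red, blue}, leaving only teal.
Row 2, column 3: row 2 has {red, blue, green, teal} and column 3 has {red, blue, teal}, leaving only gold.
Row 3, column 2: row 3 has {blue} and column 2 has {red, green, teal}, leaving only gold.
Row 5 already has {red, green, teal} and column 2 already has {red, green, gold, teal}, so row 5, column 2 must be blue.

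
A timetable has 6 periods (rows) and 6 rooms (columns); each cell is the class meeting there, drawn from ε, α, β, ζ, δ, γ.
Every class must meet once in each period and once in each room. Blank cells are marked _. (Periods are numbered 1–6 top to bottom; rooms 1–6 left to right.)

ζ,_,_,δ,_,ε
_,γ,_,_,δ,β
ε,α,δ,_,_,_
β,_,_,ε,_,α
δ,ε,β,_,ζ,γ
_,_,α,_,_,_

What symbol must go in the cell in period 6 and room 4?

Period 1, room 2: period 1 has {ε, ζ, δ} and room 2 has {ε, α, γ}, leaving only β.
Period 1, room 3: period 1 has {ε, β, ζ, δ} and room 3 has {α, β, δ}, leaving only γ.
Period 1, room 5: period 1 has {ε, β, ζ, δ, γ} and room 5 has {ζ, δ}, leaving only α.
Period 2, room 1: period 2 has {β, δ, γ} and room 1 has {ε, β, ζ, δ}, leaving only α.
Period 2, room 4: period 2 has {α, β, δ, γ} and room 4 has {ε, δ}, leaving only ζ.
Period 2, room 3: period 2 has {α, β, ζ, δ, γ} and room 3 has {α, β, δ, γ}, leaving only ε.
Period 3, room 6: period 3 has {ε, α, δ} and room 6 has {ε, α, β, γ}, leaving only ζ.
Period 4, room 3: period 4 has {ε, α, β} and room 3 has {ε, α, β, δ, γ}, leaving only ζ.
Period 4, room 2: period 4 has {ε, α, β, ζ} and room 2 has {ε, α, β, γ}, leaving only δ.
Period 4, room 5: period 4 has {ε, α, β, ζ, δ} and room 5 has {α, ζ, δ}, leaving only γ.
Period 3, room 5: period 3 has {ε, α, ζ, δ} and room 5 has {α, ζ, δ, γ}, leaving only β.
Period 3, room 4: period 3 has {ε, α, β, ζ, δ} and room 4 has {ε, ζ, δ}, leaving only γ.
Period 6 already has {α} and room 4 already has {ε, ζ, δ, γ}, so period 6, room 4 must be β.

β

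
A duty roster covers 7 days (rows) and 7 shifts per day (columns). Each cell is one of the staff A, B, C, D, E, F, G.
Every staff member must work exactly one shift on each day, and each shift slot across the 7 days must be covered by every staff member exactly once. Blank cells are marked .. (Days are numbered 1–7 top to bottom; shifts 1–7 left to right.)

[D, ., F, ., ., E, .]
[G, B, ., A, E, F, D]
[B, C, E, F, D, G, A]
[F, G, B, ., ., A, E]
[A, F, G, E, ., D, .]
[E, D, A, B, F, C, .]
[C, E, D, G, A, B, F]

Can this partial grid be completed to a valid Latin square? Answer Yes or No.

No day or shift among the givens repeats a symbol, and propagating forced cells runs into no contradiction.
One valid completion exists (for instance, D A F C G E B / G B C A E F D / B C E F D G A / F G B D C A E / A F G E B D C / E D A B F C G / C E D G A B F).

Yes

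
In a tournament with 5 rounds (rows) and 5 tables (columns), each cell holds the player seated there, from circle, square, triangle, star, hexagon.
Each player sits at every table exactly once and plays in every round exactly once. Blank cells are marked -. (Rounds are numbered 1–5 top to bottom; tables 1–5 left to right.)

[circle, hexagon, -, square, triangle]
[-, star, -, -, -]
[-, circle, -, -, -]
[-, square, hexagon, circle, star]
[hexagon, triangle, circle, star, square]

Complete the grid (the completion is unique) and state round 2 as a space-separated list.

Round 1, table 3: round 1 has {circle, square, triangle, hexagon} and table 3 has {circle, hexagon}, leaving only star.
Round 3, table 5: round 3 has {circle} and table 5 has {square, triangle, star}, leaving only hexagon.
Round 2, table 5: round 2 has {star} and table 5 has {square, triangle, star, hexagon}, leaving only circle.
Round 3, table 4: round 3 has {circle, hexagon} and table 4 has {circle, square, star}, leaving only triangle.
Round 2, table 4: round 2 has {circle, star} and table 4 has {circle, square, triangle, star}, leaving only hexagon.
Round 3, table 3: round 3 has {circle, triangle, hexagon} and table 3 has {circle, star, hexagon}, leaving only square.
Round 2, table 3: round 2 has {circle, star, hexagon} and table 3 has {circle, square, star, hexagon}, leaving only triangle.
Round 2, table 1: round 2 has {circle, triangle, star, hexagon} and table 1 has {circle, hexagon}, leaving only square.
So round 2 reads: square star triangle hexagon circle.

square star triangle hexagon circle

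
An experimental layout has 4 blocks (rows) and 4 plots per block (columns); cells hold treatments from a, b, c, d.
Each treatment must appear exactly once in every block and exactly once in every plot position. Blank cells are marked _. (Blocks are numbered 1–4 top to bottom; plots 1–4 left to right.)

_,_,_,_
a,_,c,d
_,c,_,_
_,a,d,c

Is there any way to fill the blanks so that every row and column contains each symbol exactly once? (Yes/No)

No block or plot among the givens repeats a symbol, and propagating forced cells runs into no contradiction.
One valid completion exists (for instance, c d b a / a b c d / d c a b / b a d c).

Yes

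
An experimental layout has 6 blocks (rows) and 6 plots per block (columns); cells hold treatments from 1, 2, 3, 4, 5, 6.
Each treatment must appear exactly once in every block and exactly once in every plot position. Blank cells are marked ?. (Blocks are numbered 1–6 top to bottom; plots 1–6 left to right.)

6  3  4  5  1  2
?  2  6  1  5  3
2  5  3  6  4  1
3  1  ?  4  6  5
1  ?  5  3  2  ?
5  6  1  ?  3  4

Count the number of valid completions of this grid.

Block 2, plot 1: eliminating its block and plot leaves {4}.
Block 4, plot 3: eliminating its block and plot leaves {2}.
Block 5, plot 2: eliminating its block and plot leaves {4}.
Block 5, plot 6: eliminating its block and plot leaves {6}.
Block 6, plot 4: eliminating its block and plot leaves {2}.
Only one assignment across all blanks avoids any block or plot repeat, giving 1 completion.

1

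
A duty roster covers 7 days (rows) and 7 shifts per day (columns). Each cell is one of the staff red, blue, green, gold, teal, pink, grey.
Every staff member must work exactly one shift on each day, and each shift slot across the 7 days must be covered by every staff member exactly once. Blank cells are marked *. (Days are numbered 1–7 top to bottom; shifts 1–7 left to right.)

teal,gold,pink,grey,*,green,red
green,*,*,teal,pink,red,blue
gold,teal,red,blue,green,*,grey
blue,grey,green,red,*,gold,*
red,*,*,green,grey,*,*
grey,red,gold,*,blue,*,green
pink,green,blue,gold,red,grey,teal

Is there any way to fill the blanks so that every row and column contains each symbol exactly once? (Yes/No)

Day 1, shift 5: day 1 together with shift 5 already contain {red, blue, green, gold, teal, pink, grey} — every symbol — so nothing can go there. The grid has no valid completion.

No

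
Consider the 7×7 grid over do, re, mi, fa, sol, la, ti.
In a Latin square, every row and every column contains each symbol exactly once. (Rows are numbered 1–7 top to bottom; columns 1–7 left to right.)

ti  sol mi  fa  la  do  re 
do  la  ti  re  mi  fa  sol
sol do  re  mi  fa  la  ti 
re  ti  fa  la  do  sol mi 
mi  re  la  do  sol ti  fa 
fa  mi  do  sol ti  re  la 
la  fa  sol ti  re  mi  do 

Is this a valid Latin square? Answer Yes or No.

Each row is a permutation of the 7 symbols, and so is each column.

Yes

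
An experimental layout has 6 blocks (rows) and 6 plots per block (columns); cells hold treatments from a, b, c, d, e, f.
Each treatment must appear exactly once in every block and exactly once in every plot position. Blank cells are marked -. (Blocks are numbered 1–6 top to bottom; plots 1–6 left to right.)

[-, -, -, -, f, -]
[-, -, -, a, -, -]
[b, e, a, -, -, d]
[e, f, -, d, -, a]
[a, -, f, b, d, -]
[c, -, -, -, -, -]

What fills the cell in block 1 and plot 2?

Block 1, plot 1: block 1 has {f} and plot 1 has {a, b, c, e}, leaving only d.
Block 2, plot 1: block 2 has {a} and plot 1 has {a, b, c, d, e}, leaving only f.
Block 3, plot 5: block 3 has {a, b, d, e} and plot 5 has {d, f}, leaving only c.
Block 3, plot 4: block 3 has {a, b, c, d, e} and plot 4 has {a, b, d}, leaving only f.
Block 4, plot 5: block 4 has {a, d, e, f} and plot 5 has {c, d, f}, leaving only b.
Block 2, plot 5: block 2 has {a, f} and plot 5 has {b, c, d, f}, leaving only e.
Block 4, plot 3: block 4 has {a, b, d, e, f} and plot 3 has {a, f}, leaving only c.
Block 5, plot 2: block 5 has {a, b, d, f} and plot 2 has {e, f}, leaving only c.
Block 5, plot 6: block 5 has {a, b, c, d, f} and plot 6 has {a, d}, leaving only e.
Block 6, plot 4: block 6 has {c} and plot 4 has {a, b, d, f}, leaving only e.
Block 1, plot 4: block 1 has {d, f} and plot 4 has {a, b, d, e, f}, leaving only c.
Block 1, plot 6: block 1 has {c, d, f} and plot 6 has {a, d, e}, leaving only b.
Block 1 already has {b, c, d, f} and plot 2 already has {c, e, f}, so block 1, plot 2 must be a.

a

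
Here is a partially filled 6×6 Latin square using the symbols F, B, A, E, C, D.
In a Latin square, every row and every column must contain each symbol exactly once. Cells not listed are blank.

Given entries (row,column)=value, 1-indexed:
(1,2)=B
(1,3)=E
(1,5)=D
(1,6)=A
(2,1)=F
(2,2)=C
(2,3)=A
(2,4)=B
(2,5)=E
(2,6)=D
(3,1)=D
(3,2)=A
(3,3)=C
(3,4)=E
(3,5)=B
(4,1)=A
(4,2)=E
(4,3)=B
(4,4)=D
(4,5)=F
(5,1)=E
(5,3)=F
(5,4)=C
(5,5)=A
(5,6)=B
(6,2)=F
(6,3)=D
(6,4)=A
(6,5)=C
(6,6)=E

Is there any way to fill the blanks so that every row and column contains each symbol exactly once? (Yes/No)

No row or column among the givens repeats a symbol, and propagating forced cells runs into no contradiction.
One valid completion exists (for instance, C B E F D A / F C A B E D / D A C E B F / A E B D F C / E D F C A B / B F D A C E).

Yes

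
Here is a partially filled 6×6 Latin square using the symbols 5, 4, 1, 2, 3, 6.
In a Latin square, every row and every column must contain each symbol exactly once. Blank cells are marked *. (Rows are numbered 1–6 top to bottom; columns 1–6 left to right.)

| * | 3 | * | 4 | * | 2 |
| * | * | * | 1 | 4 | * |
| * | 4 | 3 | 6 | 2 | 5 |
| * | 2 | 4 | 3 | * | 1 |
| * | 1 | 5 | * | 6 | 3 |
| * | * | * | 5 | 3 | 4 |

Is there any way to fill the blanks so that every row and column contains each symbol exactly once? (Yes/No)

Yes

No row or column among the givens repeats a symbol, and propagating forced cells runs into no contradiction.
One valid completion exists (for instance, 5 3 6 4 1 2 / 3 5 2 1 4 6 / 1 4 3 6 2 5 / 6 2 4 3 5 1 / 4 1 5 2 6 3 / 2 6 1 5 3 4).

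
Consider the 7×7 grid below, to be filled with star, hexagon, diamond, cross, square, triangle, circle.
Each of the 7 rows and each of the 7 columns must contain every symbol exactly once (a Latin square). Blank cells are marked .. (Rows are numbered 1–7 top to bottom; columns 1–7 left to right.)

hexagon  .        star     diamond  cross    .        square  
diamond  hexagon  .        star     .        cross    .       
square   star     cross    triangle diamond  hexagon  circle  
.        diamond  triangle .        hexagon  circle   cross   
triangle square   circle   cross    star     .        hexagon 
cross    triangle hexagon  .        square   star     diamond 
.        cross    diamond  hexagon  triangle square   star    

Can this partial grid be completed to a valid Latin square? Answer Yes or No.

No row or column among the givens repeats a symbol, and propagating forced cells runs into no contradiction.
One valid completion exists (for instance, hexagon circle star diamond cross triangle square / diamond hexagon square star circle cross triangle / square star cross triangle diamond hexagon circle / star diamond triangle square hexagon circle cross / triangle square circle cross star diamond hexagon / cross triangle hexagon circle square star diamond / circle cross diamond hexagon triangle square star).

Yes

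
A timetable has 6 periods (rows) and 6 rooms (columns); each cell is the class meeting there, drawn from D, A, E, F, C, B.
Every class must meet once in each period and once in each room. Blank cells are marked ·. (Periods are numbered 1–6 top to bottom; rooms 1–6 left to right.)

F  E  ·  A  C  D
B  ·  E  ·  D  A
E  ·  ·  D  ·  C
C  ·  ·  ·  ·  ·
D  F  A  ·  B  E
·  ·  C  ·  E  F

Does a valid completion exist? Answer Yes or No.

No period or room among the givens repeats a symbol, and propagating forced cells runs into no contradiction.
One valid completion exists (for instance, F E B A C D / B C E F D A / E B F D A C / C A D E F B / D F A C B E / A D C B E F).

Yes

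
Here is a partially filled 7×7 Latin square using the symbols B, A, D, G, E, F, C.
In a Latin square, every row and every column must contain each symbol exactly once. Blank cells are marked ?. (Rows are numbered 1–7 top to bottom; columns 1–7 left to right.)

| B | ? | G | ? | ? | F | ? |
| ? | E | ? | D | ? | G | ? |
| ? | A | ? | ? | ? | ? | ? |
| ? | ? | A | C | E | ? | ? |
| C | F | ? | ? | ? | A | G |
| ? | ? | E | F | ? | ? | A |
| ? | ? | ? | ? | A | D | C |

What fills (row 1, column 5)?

Row 4, column 6: row 4 has {A, E, C} and column 6 has {A, D, G, F}, leaving only B.
Row 6, column 6: row 6 has {A, E, F} and column 6 has {B, A, D, G, F}, leaving only C.
Row 3, column 6: row 3 has {A} and column 6 has {B, A, D, G, F, C}, leaving only E.
Row 1, column 5 is narrowed to {D, C}.
If it were C, then row 7, column 2 would be left with no valid symbol.
So row 1, column 5 must be D.

D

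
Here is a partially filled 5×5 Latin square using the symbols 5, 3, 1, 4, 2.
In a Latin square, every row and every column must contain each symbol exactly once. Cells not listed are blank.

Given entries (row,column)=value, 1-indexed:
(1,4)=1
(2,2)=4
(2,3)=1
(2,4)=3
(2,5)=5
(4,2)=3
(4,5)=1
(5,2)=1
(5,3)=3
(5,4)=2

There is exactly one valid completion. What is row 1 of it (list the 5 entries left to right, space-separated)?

Row 2, column 1: row 2 has {5, 3, 1, 4} and column 1 has {}, leaving only 2.
Row 5, column 5: row 5 has {3, 1, 2} and column 5 has {5, 1}, leaving only 4.
Row 5, column 1: row 5 has {3, 1, 4, 2} and column 1 has {2}, leaving only 5.
Row 4, column 1: row 4 has {3, 1} and column 1 has {5, 2}, leaving only 4.
Row 1, column 1: row 1 has {1} and column 1 has {5, 4, 2}, leaving only 3.
Row 1, column 5: row 1 has {3, 1} and column 5 has {5, 1, 4}, leaving only 2.
Row 1, column 2: row 1 has {3, 1, 2} and column 2 has {3, 1, 4}, leaving only 5.
Row 1, column 3: row 1 has {5, 3, 1, 2} and column 3 has {3, 1}, leaving only 4.
So row 1 reads: 3 5 4 1 2.

3 5 4 1 2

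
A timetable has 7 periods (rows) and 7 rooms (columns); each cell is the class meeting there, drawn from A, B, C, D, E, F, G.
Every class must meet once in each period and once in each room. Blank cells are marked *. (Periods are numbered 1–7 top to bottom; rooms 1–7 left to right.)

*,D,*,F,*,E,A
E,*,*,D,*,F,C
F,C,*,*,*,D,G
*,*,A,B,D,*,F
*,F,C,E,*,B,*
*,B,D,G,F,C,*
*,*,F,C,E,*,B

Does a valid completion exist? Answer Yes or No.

Yes

No period or room among the givens repeats a symbol, and propagating forced cells runs into no contradiction.
One valid completion exists (for instance, B D G F C E A / E A B D G F C / F C E A B D G / C E A B D G F / G F C E A B D / A B D G F C E / D G F C E A B).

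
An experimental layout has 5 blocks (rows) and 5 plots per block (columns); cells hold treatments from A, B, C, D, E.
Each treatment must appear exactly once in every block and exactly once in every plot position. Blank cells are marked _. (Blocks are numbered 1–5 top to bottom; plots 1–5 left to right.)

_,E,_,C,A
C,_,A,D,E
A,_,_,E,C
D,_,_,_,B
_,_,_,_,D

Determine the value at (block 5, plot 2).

Block 1, plot 1: block 1 has {A, C, E} and plot 1 has {A, C, D}, leaving only B.
Block 1, plot 3: block 1 has {A, B, C, E} and plot 3 has {A}, leaving only D.
Block 2, plot 2: block 2 has {A, C, D, E} and plot 2 has {E}, leaving only B.
Block 3, plot 2: block 3 has {A, C, E} and plot 2 has {B, E}, leaving only D.
Block 3, plot 3: block 3 has {A, C, D, E} and plot 3 has {A, D}, leaving only B.
Block 4, plot 4: block 4 has {B, D} and plot 4 has {C, D, E}, leaving only A.
Block 4, plot 2: block 4 has {A, B, D} and plot 2 has {B, D, E}, leaving only C.
Block 5 already has {D} and plot 2 already has {B, C, D, E}, so block 5, plot 2 must be A.

A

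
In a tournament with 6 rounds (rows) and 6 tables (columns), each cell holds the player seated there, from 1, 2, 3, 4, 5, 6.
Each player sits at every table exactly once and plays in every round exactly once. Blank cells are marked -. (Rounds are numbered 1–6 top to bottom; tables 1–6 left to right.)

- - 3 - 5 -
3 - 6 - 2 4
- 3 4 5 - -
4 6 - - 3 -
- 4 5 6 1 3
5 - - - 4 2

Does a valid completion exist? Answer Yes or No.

Round 2, table 4: round 2 has {2, 3, 4, 6} and table 4 has {5, 6}, so it must be 1.
Round 2, table 2: round 2 has {1, 2, 3, 4, 6} and table 2 has {3, 4, 6}, so it must be 5.
Round 3, table 5: round 3 has {3, 4, 5} and table 5 has {1, 2, 3, 4, 5}, so it must be 6.
Round 3, table 6: round 3 has {3, 4, 5, 6} and table 6 has {2, 3, 4}, so it must be 1.
Round 1, table 6: round 1 has {3, 5} and table 6 has {1, 2, 3, 4}, so it must be 6.
Round 3, table 1: round 3 has {1, 3, 4, 5, 6} and table 1 has {3, 4, 5}, so it must be 2.
Now round 5, table 1: round 5 together with table 1 already contain {1, 2, 3, 4, 5, 6} — every symbol — so nothing can go there. The grid has no valid completion.

No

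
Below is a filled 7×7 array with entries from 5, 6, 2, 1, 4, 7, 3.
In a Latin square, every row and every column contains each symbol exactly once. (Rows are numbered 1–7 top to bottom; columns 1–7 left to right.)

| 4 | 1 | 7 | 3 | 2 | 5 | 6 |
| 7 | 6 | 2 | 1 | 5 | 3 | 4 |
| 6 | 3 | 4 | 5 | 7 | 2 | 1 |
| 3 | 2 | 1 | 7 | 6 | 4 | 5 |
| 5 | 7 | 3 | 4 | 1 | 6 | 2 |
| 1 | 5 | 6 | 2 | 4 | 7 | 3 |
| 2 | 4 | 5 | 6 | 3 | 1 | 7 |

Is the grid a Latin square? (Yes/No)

Each row is a permutation of the 7 symbols, and so is each column.

Yes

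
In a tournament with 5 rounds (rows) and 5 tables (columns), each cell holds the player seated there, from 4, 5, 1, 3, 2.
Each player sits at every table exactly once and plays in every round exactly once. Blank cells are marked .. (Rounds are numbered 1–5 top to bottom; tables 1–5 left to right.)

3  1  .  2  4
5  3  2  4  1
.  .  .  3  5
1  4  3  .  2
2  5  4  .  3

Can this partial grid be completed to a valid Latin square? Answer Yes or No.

Yes

No round or table among the givens repeats a symbol, and propagating forced cells runs into no contradiction.
One valid completion exists (for instance, 3 1 5 2 4 / 5 3 2 4 1 / 4 2 1 3 5 / 1 4 3 5 2 / 2 5 4 1 3).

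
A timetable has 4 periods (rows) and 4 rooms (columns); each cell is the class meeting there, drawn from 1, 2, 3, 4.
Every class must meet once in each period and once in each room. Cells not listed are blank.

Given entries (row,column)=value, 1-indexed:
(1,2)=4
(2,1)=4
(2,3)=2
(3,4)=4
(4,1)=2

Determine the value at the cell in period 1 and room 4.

2

Period 1, room 4 is narrowed to {1, 2, 3}.
If it were 1, then period 1, room 3 would be left with no valid symbol.
If it were 3, then period 1, room 3 would be left with no valid symbol.
So period 1, room 4 must be 2.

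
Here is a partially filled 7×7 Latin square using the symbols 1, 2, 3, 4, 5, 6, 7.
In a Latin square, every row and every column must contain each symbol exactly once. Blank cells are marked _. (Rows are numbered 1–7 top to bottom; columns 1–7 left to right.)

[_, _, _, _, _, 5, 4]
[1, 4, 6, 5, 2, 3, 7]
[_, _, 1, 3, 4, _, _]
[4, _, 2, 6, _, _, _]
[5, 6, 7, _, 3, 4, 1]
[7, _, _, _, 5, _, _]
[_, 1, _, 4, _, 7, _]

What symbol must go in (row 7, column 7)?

Row 1, column 3: row 1 has {4, 5} and column 3 has {1, 2, 6, 7}, leaving only 3.
Row 4, column 6: row 4 has {2, 4, 6} and column 6 has {3, 4, 5, 7}, leaving only 1.
Row 4, column 5: row 4 has {1, 2, 4, 6} and column 5 has {2, 3, 4, 5}, leaving only 7.
Row 5, column 4: row 5 has {1, 3, 4, 5, 6, 7} and column 4 has {3, 4, 5, 6}, leaving only 2.
Row 6, column 3: row 6 has {5, 7} and column 3 has {1, 2, 3, 6, 7}, leaving only 4.
Row 6, column 4: row 6 has {4, 5, 7} and column 4 has {2, 3, 4, 5, 6}, leaving only 1.
Row 1, column 4: row 1 has {3, 4, 5} and column 4 has {1, 2, 3, 4, 5, 6}, leaving only 7.
Row 1, column 2: row 1 has {3, 4, 5, 7} and column 2 has {1, 4, 6}, leaving only 2.
Row 1, column 1: row 1 has {2, 3, 4, 5, 7} and column 1 has {1, 4, 5, 7}, leaving only 6.
Row 1, column 5: row 1 has {2, 3, 4, 5, 6, 7} and column 5 has {2, 3, 4, 5, 7}, leaving only 1.
Row 3, column 1: row 3 has {1, 3, 4} and column 1 has {1, 4, 5, 6, 7}, leaving only 2.
Row 3, column 6: row 3 has {1, 2, 3, 4} and column 6 has {1, 3, 4, 5, 7}, leaving only 6.
Row 3, column 7: row 3 has {1, 2, 3, 4, 6} and column 7 has {1, 4, 7}, leaving only 5.
Row 3, column 2: row 3 has {1, 2, 3, 4, 5, 6} and column 2 has {1, 2, 4, 6}, leaving only 7.
Row 4, column 7: row 4 has {1, 2, 4, 6, 7} and column 7 has {1, 4, 5, 7}, leaving only 3.
Row 4, column 2: row 4 has {1, 2, 3, 4, 6, 7} and column 2 has {1, 2, 4, 6, 7}, leaving only 5.
Row 6, column 2: row 6 has {1, 4, 5, 7} and column 2 has {1, 2, 4, 5, 6, 7}, leaving only 3.
Row 6, column 6: row 6 has {1, 3, 4, 5, 7} and column 6 has {1, 3, 4, 5, 6, 7}, leaving only 2.
Row 6, column 7: row 6 has {1, 2, 3, 4, 5, 7} and column 7 has {1, 3, 4, 5, 7}, leaving only 6.
Row 7 already has {1, 4, 7} and column 7 already has {1, 3, 4, 5, 6, 7}, so row 7, column 7 must be 2.

2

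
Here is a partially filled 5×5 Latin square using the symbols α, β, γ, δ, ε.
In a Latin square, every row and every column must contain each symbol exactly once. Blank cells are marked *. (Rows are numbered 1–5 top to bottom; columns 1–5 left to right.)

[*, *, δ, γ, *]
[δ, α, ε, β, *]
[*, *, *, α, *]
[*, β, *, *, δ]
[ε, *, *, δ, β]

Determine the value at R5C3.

α

Row 1, column 2: row 1 has {γ, δ} and column 2 has {α, β}, leaving only ε.
Row 1, column 5: row 1 has {γ, δ, ε} and column 5 has {β, δ}, leaving only α.
Row 1, column 1: row 1 has {α, γ, δ, ε} and column 1 has {δ, ε}, leaving only β.
Row 2, column 5: row 2 has {α, β, δ, ε} and column 5 has {α, β, δ}, leaving only γ.
Row 3, column 1: row 3 has {α} and column 1 has {β, δ, ε}, leaving only γ.
Row 3, column 2: row 3 has {α, γ} and column 2 has {α, β, ε}, leaving only δ.
Row 3, column 3: row 3 has {α, γ, δ} and column 3 has {δ, ε}, leaving only β.
Row 3, column 5: row 3 has {α, β, γ, δ} and column 5 has {α, β, γ, δ}, leaving only ε.
Row 4, column 1: row 4 has {β, δ} and column 1 has {β, γ, δ, ε}, leaving only α.
Row 4, column 3: row 4 has {α, β, δ} and column 3 has {β, δ, ε}, leaving only γ.
Row 5 already has {β, δ, ε} and column 3 already has {β, γ, δ, ε}, so row 5, column 3 must be α.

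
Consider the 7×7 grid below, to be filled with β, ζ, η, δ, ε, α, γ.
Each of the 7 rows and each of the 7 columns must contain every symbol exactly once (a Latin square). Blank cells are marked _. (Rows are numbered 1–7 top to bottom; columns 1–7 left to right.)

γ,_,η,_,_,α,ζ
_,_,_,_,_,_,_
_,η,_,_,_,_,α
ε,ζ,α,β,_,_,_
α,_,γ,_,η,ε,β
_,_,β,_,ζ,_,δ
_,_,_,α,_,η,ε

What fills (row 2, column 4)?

Row 5, column 2: row 5 has {β, η, ε, α, γ} and column 2 has {ζ, η}, leaving only δ.
Row 5, column 4: row 5 has {β, η, δ, ε, α, γ} and column 4 has {β, α}, leaving only ζ.
Row 6, column 1: row 6 has {β, ζ, δ} and column 1 has {ε, α, γ}, leaving only η.
Row 6, column 6: row 6 has {β, ζ, η, δ} and column 6 has {η, ε, α}, leaving only γ.
Row 4, column 6: row 4 has {β, ζ, ε, α} and column 6 has {η, ε, α, γ}, leaving only δ.
Row 4, column 5: row 4 has {β, ζ, δ, ε, α} and column 5 has {ζ, η}, leaving only γ.
Row 4, column 7: row 4 has {β, ζ, δ, ε, α, γ} and column 7 has {β, ζ, δ, ε, α}, leaving only η.
Row 2, column 7: row 2 has {} and column 7 has {β, ζ, η, δ, ε, α}, leaving only γ.
Row 6, column 4: row 6 has {β, ζ, η, δ, γ} and column 4 has {β, ζ, α}, leaving only ε.
Row 1, column 4: row 1 has {ζ, η, α, γ} and column 4 has {β, ζ, ε, α}, leaving only δ.
Row 2 already has {γ} and column 4 already has {β, ζ, δ, ε, α}, so row 2, column 4 must be η.

η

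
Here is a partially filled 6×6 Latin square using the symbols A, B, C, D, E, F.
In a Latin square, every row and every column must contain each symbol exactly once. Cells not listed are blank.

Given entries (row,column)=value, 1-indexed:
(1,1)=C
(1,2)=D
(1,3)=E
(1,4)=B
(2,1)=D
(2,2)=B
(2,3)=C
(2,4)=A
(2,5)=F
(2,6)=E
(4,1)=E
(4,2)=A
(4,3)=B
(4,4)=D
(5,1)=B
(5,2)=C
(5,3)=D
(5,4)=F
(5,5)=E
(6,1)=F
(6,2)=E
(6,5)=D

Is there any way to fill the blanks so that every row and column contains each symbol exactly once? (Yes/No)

Row 1, column 5: row 1 has {B, C, D, E} and column 5 has {D, E, F}, so it must be A.
Row 1, column 6: row 1 has {A, B, C, D, E} and column 6 has {E}, so it must be F.
Row 3, column 1: row 3 has {} and column 1 has {B, C, D, E, F}, so it must be A.
Row 3, column 2: row 3 has {A} and column 2 has {A, B, C, D, E}, so it must be F.
Now row 3, column 3: row 3 together with column 3 already contain {A, B, C, D, E, F} — every symbol — so nothing can go there. The grid has no valid completion.

No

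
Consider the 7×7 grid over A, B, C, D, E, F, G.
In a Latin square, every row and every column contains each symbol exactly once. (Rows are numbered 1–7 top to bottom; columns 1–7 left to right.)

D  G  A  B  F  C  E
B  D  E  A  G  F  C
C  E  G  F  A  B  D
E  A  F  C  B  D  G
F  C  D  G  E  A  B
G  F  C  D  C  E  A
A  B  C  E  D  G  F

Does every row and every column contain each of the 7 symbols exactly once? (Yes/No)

No

Column 3 contains C twice (at rows 6 and 7), so it is not a permutation.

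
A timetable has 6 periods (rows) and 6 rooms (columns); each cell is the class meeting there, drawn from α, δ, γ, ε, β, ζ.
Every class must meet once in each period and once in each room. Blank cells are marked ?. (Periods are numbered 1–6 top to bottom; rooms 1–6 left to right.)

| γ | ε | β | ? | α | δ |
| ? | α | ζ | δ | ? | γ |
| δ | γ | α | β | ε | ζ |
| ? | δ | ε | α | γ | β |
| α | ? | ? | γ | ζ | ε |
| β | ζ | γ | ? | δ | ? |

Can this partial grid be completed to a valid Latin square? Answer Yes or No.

Yes

No period or room among the givens repeats a symbol, and propagating forced cells runs into no contradiction.
One valid completion exists (for instance, γ ε β ζ α δ / ε α ζ δ β γ / δ γ α β ε ζ / ζ δ ε α γ β / α β δ γ ζ ε / β ζ γ ε δ α).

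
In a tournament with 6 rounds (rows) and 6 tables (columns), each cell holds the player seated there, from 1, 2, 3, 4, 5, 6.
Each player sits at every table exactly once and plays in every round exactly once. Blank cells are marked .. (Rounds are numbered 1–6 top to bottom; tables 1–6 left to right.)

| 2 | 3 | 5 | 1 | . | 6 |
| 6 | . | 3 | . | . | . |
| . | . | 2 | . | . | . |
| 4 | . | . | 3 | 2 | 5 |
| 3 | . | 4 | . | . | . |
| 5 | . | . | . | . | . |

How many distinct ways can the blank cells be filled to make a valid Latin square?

34

Round 1, table 5: eliminating its round and table leaves {4}.
Round 2, table 2: eliminating its round and table leaves {1, 2, 4, 5}.
Round 2, table 4: eliminating its round and table leaves {2, 4, 5}.
Round 2, table 5: eliminating its round and table leaves {1, 4, 5}.
Round 2, table 6: eliminating its round and table leaves {1, 2, 4}.
Round 3, table 1: eliminating its round and table leaves {1}.
Round 3, table 2: eliminating its round and table leaves {1, 4, 5, 6}.
Round 3, table 4: eliminating its round and table leaves {4, 5, 6}.
Round 3, table 5: eliminating its round and table leaves {1, 3, 4, 5, 6}.
Round 3, table 6: eliminating its round and table leaves {1, 3, 4}.
Round 4, table 2: eliminating its round and table leaves {1, 6}.
Round 4, table 3: eliminating its round and table leaves {1, 6}.
Round 5, table 2: eliminating its round and table leaves {1, 2, 5, 6}.
Round 5, table 4: eliminating its round and table leaves {2, 5, 6}.
Round 5, table 5: eliminating its round and table leaves {1, 5, 6}.
Round 5, table 6: eliminating its round and table leaves {1, 2}.
Round 6, table 2: eliminating its round and table leaves {1, 2, 4, 6}.
Round 6, table 3: eliminating its round and table leaves {1, 6}.
Round 6, table 4: eliminating its round and table leaves {2, 4, 6}.
Round 6, table 5: eliminating its round and table leaves {1, 3, 4, 6}.
Round 6, table 6: eliminating its round and table leaves {1, 2, 3, 4}.
Enumerating the assignments across these blanks that avoid any round or table repeat gives 34 completions.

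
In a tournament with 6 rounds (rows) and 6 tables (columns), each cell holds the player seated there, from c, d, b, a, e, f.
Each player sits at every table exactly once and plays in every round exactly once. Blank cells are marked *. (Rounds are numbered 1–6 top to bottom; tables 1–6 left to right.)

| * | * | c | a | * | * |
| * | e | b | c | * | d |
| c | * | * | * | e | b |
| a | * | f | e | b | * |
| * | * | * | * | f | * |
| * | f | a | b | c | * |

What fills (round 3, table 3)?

d

Round 3 already has {c, b, e} and table 3 already has {c, b, a, f}, so round 3, table 3 must be d.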